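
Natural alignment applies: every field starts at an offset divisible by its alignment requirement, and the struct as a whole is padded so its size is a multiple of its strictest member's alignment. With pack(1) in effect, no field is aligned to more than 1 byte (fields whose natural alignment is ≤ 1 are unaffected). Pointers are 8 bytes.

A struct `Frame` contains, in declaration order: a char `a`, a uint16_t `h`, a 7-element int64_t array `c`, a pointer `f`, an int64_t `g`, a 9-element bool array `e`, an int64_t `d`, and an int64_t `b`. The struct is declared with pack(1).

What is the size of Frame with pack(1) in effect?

@0: a [1B, align 1] → 1
@1: h [2B, align 1] → 3
@3: c [56B, align 1] → 59
@59: f [8B, align 1] → 67
@67: g [8B, align 1] → 75
@75: e [9B, align 1] → 84
@84: d [8B, align 1] → 92
@92: b [8B, align 1] → 100
size 100, align 1

100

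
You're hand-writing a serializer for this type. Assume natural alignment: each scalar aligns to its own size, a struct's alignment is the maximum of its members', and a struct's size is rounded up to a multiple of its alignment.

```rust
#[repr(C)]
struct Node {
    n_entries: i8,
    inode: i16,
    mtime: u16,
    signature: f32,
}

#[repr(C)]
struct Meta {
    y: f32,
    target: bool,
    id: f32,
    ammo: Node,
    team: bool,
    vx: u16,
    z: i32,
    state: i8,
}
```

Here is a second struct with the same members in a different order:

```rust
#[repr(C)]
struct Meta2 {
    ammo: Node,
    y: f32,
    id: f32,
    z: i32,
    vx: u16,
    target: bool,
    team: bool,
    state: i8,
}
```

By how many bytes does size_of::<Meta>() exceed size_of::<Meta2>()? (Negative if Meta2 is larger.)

4

Node: @0: n_entries [1B, align 1] → 1; +1 pad (align 2); @2: inode [2B, align 2] → 4; @4: mtime [2B, align 2] → 6; +2 pad (align 4); @8: signature [4B, align 4] → 12; size 12, align 4
@0: y [4B, align 4] → 4
@4: target [1B, align 1] → 5
+3 pad (align 4)
@8: id [4B, align 4] → 12
@12: ammo [12B, align 4] → 24
@24: team [1B, align 1] → 25
+1 pad (align 2)
@26: vx [2B, align 2] → 28
@28: z [4B, align 4] → 32
@32: state [1B, align 1] → 33
+3 tail pad (align 4)
size 36, align 4
— Meta2 —
@0: ammo [12B, align 4] → 12
@12: y [4B, align 4] → 16
@16: id [4B, align 4] → 20
@20: z [4B, align 4] → 24
@24: vx [2B, align 2] → 26
@26: target [1B, align 1] → 27
@27: team [1B, align 1] → 28
@28: state [1B, align 1] → 29
+3 tail pad (align 4)
size 32, align 4
36 − 32 = 4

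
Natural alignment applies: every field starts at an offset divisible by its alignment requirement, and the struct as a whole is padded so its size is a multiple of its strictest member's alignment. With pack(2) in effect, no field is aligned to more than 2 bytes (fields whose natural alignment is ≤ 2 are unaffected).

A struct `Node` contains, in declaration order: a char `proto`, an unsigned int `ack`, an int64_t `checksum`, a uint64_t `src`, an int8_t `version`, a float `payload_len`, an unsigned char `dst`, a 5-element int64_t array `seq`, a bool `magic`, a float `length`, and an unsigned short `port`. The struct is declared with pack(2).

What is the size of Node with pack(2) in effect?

78

@0: proto [1B, align 1] → 1
+1 pad (align 2)
@2: ack [4B, align 2] → 6
@6: checksum [8B, align 2] → 14
@14: src [8B, align 2] → 22
@22: version [1B, align 1] → 23
+1 pad (align 2)
@24: payload_len [4B, align 2] → 28
@28: dst [1B, align 1] → 29
+1 pad (align 2)
@30: seq [40B, align 2] → 70
@70: magic [1B, align 1] → 71
+1 pad (align 2)
@72: length [4B, align 2] → 76
@76: port [2B, align 2] → 78
size 78, align 2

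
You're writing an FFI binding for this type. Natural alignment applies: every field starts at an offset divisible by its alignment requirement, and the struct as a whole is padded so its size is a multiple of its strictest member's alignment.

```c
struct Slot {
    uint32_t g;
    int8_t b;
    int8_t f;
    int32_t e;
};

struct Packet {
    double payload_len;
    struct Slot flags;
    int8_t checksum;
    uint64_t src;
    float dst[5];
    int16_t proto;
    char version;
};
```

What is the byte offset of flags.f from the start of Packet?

Slot: @0: g [4B, align 4] → 4; @4: b [1B, align 1] → 5; @5: f [1B, align 1] → 6; +2 pad (align 4); @8: e [4B, align 4] → 12; size 12, align 4
@0: payload_len [8B, align 8] → 8
@8: flags [12B, align 4] → 20
within Slot: f at 5
8 + 5 = 13

13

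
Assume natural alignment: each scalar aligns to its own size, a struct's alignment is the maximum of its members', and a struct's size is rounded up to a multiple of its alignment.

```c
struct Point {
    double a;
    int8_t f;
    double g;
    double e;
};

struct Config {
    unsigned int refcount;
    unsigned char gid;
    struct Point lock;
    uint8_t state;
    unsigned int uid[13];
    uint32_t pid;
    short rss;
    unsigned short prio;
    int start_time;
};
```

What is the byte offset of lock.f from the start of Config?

Point: 0..8  a  (8B, 8-aligned); 8..9  f  (1B, 1-aligned); 9..16  -- padding (7B); 16..24  g  (8B, 8-aligned); 24..32  e  (8B, 8-aligned); sizeof = 32, alignof = 8
0..4  refcount  (4B, 4-aligned)
4..5  gid  (1B, 1-aligned)
5..8  -- padding (3B)
8..40  lock  (32B, 8-aligned)
within Point: f at 8
8 + 8 = 16

16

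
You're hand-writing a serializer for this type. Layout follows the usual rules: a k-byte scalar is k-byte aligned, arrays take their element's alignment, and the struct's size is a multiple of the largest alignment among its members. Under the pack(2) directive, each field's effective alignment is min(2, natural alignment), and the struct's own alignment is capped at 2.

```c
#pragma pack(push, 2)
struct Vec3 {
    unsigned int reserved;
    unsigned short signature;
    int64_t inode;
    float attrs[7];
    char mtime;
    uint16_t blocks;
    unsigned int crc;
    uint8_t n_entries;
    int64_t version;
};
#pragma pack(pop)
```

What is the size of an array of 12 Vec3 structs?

720

0..4  reserved  (4B, 2-aligned)
4..6  signature  (2B, 2-aligned)
6..14  inode  (8B, 2-aligned)
14..42  attrs  (28B, 2-aligned)
42..43  mtime  (1B, 1-aligned)
43..44  -- padding (1B)
44..46  blocks  (2B, 2-aligned)
46..50  crc  (4B, 2-aligned)
50..51  n_entries  (1B, 1-aligned)
51..52  -- padding (1B)
52..60  version  (8B, 2-aligned)
sizeof = 60, alignof = 2
array of 12: 12 × 60 = 720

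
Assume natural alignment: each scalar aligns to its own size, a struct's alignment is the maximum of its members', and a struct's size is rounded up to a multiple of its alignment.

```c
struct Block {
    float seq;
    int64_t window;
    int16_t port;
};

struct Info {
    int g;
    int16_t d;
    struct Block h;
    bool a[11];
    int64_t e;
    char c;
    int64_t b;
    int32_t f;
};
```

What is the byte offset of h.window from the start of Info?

Block: @0: seq [4B, align 4] → 4; +4 pad (align 8); @8: window [8B, align 8] → 16; @16: port [2B, align 2] → 18; +6 tail pad (align 8); size 24, align 8
@0: g [4B, align 4] → 4
@4: d [2B, align 2] → 6
+2 pad (align 8)
@8: h [24B, align 8] → 32
within Block: window at 8
8 + 8 = 16

16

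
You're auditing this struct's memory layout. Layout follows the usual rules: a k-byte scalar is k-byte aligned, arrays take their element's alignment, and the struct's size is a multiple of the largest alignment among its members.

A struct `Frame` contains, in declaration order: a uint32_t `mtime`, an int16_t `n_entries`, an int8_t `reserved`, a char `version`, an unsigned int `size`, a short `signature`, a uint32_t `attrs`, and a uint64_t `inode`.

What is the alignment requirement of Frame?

8

member alignments: mtime=4, n_entries=2, reserved=1, version=1, size=4, signature=2, attrs=4, inode=8
max = 8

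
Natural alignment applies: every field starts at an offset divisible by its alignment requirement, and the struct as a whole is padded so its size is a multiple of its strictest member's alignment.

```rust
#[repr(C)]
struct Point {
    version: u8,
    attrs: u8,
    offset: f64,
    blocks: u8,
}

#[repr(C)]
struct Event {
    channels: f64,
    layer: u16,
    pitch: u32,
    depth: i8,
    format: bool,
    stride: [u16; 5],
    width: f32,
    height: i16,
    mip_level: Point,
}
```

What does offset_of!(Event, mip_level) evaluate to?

40

Point: @0: version [1B, align 1] → 1; @1: attrs [1B, align 1] → 2; +6 pad (align 8); @8: offset [8B, align 8] → 16; @16: blocks [1B, align 1] → 17; +7 tail pad (align 8); size 24, align 8
@0: channels [8B, align 8] → 8
@8: layer [2B, align 2] → 10
+2 pad (align 4)
@12: pitch [4B, align 4] → 16
@16: depth [1B, align 1] → 17
@17: format [1B, align 1] → 18
@18: stride [10B, align 2] → 28
@28: width [4B, align 4] → 32
@32: height [2B, align 2] → 34
+6 pad (align 8)
@40: mip_level [24B, align 8] → 64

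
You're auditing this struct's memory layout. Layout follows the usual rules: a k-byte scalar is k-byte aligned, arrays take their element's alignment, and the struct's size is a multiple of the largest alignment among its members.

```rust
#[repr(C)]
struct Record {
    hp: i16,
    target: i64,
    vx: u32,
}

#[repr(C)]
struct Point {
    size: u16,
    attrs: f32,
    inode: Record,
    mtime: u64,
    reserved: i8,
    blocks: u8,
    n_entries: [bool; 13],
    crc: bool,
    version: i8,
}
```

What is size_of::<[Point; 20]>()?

Record: 0..2  hp  (2B, 2-aligned); 2..8  -- padding (6B); 8..16  target  (8B, 8-aligned); 16..20  vx  (4B, 4-aligned); 20..24  -- tail padding (4B); sizeof = 24, alignof = 8
0..2  size  (2B, 2-aligned)
2..4  -- padding (2B)
4..8  attrs  (4B, 4-aligned)
8..32  inode  (24B, 8-aligned)
32..40  mtime  (8B, 8-aligned)
40..41  reserved  (1B, 1-aligned)
41..42  blocks  (1B, 1-aligned)
42..55  n_entries  (13B, 1-aligned)
55..56  crc  (1B, 1-aligned)
56..57  version  (1B, 1-aligned)
57..64  -- tail padding (7B)
sizeof = 64, alignof = 8
array of 20: 20 × 64 = 1280

1280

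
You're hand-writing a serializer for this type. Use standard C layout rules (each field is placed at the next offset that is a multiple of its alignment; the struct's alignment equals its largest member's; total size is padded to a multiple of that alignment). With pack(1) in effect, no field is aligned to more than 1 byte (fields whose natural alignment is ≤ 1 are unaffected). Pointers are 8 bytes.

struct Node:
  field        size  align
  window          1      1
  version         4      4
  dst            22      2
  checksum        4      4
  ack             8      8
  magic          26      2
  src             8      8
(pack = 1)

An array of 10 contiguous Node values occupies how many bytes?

0..1  window  (1B, 1-aligned)
1..5  version  (4B, 1-aligned)
5..27  dst  (22B, 1-aligned)
27..31  checksum  (4B, 1-aligned)
31..39  ack  (8B, 1-aligned)
39..65  magic  (26B, 1-aligned)
65..73  src  (8B, 1-aligned)
sizeof = 73, alignof = 1
array of 10: 10 × 73 = 730

730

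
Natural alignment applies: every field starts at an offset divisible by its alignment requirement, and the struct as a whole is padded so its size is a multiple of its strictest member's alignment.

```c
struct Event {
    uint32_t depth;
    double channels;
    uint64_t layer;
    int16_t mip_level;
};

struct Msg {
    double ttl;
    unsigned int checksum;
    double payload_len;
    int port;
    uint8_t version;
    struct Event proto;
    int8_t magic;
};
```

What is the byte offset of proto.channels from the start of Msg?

Event: @0: depth [4B, align 4] → 4; +4 pad (align 8); @8: channels [8B, align 8] → 16; @16: layer [8B, align 8] → 24; @24: mip_level [2B, align 2] → 26; +6 tail pad (align 8); size 32, align 8
@0: ttl [8B, align 8] → 8
@8: checksum [4B, align 4] → 12
+4 pad (align 8)
@16: payload_len [8B, align 8] → 24
@24: port [4B, align 4] → 28
@28: version [1B, align 1] → 29
+3 pad (align 8)
@32: proto [32B, align 8] → 64
within Event: channels at 8
32 + 8 = 40

40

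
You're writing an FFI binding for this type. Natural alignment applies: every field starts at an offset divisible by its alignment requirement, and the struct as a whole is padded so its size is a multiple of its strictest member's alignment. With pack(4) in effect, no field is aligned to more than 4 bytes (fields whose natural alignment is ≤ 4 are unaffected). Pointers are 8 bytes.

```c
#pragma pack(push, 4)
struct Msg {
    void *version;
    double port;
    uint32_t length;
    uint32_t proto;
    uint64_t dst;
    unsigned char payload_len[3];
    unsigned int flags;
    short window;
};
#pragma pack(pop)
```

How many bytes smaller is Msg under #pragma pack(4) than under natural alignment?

natural layout:
  @0: version [8B, align 8] → 8
  @8: port [8B, align 8] → 16
  @16: length [4B, align 4] → 20
  @20: proto [4B, align 4] → 24
  @24: dst [8B, align 8] → 32
  @32: payload_len [3B, align 1] → 35
  +1 pad (align 4)
  @36: flags [4B, align 4] → 40
  @40: window [2B, align 2] → 42
  +6 tail pad (align 8)
  size 48, align 8
packed(4) layout:
  @0: version [8B, align 4] → 8
  @8: port [8B, align 4] → 16
  @16: length [4B, align 4] → 20
  @20: proto [4B, align 4] → 24
  @24: dst [8B, align 4] → 32
  @32: payload_len [3B, align 1] → 35
  +1 pad (align 4)
  @36: flags [4B, align 4] → 40
  @40: window [2B, align 2] → 42
  +2 tail pad (align 4)
  size 44, align 4
48 − 44 = 4

4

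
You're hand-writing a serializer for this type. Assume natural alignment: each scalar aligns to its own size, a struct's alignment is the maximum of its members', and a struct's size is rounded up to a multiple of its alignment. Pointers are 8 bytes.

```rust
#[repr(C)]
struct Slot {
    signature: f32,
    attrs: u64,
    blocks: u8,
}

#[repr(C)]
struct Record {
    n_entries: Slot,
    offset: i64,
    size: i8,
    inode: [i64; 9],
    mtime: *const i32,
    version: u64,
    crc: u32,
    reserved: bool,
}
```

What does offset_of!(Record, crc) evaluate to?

Slot: @0: signature [4B, align 4] → 4; +4 pad (align 8); @8: attrs [8B, align 8] → 16; @16: blocks [1B, align 1] → 17; +7 tail pad (align 8); size 24, align 8
@0: n_entries [24B, align 8] → 24
@24: offset [8B, align 8] → 32
@32: size [1B, align 1] → 33
+7 pad (align 8)
@40: inode [72B, align 8] → 112
@112: mtime [8B, align 8] → 120
@120: version [8B, align 8] → 128
@128: crc [4B, align 4] → 132

128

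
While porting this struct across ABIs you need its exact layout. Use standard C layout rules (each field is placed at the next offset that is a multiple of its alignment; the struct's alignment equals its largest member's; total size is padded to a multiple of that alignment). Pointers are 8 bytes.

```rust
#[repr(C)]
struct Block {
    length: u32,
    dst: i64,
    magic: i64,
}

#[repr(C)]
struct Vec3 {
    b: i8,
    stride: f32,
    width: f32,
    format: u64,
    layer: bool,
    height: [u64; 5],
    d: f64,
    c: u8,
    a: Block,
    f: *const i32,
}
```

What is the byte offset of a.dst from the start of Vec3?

Block: length at 0 (size 4, align 4) → ends 4; pad 4 to align 8 for dst; dst at 8 (size 8, align 8) → ends 16; magic at 16 (size 8, align 8) → ends 24; total 24 bytes, alignment 8
b at 0 (size 1, align 1) → ends 1
pad 3 to align 4 for stride
stride at 4 (size 4, align 4) → ends 8
width at 8 (size 4, align 4) → ends 12
pad 4 to align 8 for format
format at 16 (size 8, align 8) → ends 24
layer at 24 (size 1, align 1) → ends 25
pad 7 to align 8 for height
height at 32 (size 40, align 8) → ends 72
d at 72 (size 8, align 8) → ends 80
c at 80 (size 1, align 1) → ends 81
pad 7 to align 8 for a
a at 88 (size 24, align 8) → ends 112
within Block: dst at 8
88 + 8 = 96

96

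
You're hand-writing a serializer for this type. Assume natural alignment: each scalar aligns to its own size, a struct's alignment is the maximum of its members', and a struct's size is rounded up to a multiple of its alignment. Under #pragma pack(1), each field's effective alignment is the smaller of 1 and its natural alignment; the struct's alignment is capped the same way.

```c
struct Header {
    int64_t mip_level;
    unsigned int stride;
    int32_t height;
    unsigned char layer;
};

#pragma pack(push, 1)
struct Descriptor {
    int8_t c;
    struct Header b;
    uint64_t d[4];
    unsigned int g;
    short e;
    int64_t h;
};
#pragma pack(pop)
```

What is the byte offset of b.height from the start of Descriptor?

13

Header: @0: mip_level [8B, align 8] → 8; @8: stride [4B, align 4] → 12; @12: height [4B, align 4] → 16; @16: layer [1B, align 1] → 17; +7 tail pad (align 8); size 24, align 8
@0: c [1B, align 1] → 1
@1: b [24B, align 1] → 25
within Header: height at 12
1 + 12 = 13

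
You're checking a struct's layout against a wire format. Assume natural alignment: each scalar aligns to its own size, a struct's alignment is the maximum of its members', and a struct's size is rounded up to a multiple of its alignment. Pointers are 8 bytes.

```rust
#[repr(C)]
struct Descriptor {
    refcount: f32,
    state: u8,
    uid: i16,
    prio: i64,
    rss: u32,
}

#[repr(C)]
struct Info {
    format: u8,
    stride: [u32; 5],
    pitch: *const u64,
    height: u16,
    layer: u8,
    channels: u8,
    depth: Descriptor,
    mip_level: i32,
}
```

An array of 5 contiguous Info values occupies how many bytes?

360

Descriptor: @0: refcount [4B, align 4] → 4; @4: state [1B, align 1] → 5; +1 pad (align 2); @6: uid [2B, align 2] → 8; @8: prio [8B, align 8] → 16; @16: rss [4B, align 4] → 20; +4 tail pad (align 8); size 24, align 8
@0: format [1B, align 1] → 1
+3 pad (align 4)
@4: stride [20B, align 4] → 24
@24: pitch [8B, align 8] → 32
@32: height [2B, align 2] → 34
@34: layer [1B, align 1] → 35
@35: channels [1B, align 1] → 36
+4 pad (align 8)
@40: depth [24B, align 8] → 64
@64: mip_level [4B, align 4] → 68
+4 tail pad (align 8)
size 72, align 8
array of 5: 5 × 72 = 360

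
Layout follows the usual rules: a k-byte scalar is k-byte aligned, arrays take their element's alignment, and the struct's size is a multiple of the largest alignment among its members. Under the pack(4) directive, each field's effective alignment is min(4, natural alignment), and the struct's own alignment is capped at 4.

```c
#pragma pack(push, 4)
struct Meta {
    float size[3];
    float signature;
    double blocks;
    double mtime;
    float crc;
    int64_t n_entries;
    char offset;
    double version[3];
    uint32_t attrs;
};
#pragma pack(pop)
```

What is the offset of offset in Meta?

44

0..12  size  (12B, 4-aligned)
12..16  signature  (4B, 4-aligned)
16..24  blocks  (8B, 4-aligned)
24..32  mtime  (8B, 4-aligned)
32..36  crc  (4B, 4-aligned)
36..44  n_entries  (8B, 4-aligned)
44..45  offset  (1B, 1-aligned)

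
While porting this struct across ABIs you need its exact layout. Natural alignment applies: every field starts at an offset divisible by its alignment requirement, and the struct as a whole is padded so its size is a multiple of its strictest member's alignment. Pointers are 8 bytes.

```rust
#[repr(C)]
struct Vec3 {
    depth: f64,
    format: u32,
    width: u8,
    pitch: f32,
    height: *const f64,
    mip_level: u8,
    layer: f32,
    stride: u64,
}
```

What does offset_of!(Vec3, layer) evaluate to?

0..8  depth  (8B, 8-aligned)
8..12  format  (4B, 4-aligned)
12..13  width  (1B, 1-aligned)
13..16  -- padding (3B)
16..20  pitch  (4B, 4-aligned)
20..24  -- padding (4B)
24..32  height  (8B, 8-aligned)
32..33  mip_level  (1B, 1-aligned)
33..36  -- padding (3B)
36..40  layer  (4B, 4-aligned)

36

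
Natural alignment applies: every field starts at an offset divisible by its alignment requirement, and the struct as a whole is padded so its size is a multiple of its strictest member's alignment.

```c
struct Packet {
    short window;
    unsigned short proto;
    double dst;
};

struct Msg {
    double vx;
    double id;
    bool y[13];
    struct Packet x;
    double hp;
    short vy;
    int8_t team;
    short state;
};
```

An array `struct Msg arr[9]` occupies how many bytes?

576

Packet: 0..2  window  (2B, 2-aligned); 2..4  proto  (2B, 2-aligned); 4..8  -- padding (4B); 8..16  dst  (8B, 8-aligned); sizeof = 16, alignof = 8
0..8  vx  (8B, 8-aligned)
8..16  id  (8B, 8-aligned)
16..29  y  (13B, 1-aligned)
29..32  -- padding (3B)
32..48  x  (16B, 8-aligned)
48..56  hp  (8B, 8-aligned)
56..58  vy  (2B, 2-aligned)
58..59  team  (1B, 1-aligned)
59..60  -- padding (1B)
60..62  state  (2B, 2-aligned)
62..64  -- tail padding (2B)
sizeof = 64, alignof = 8
array of 9: 9 × 64 = 576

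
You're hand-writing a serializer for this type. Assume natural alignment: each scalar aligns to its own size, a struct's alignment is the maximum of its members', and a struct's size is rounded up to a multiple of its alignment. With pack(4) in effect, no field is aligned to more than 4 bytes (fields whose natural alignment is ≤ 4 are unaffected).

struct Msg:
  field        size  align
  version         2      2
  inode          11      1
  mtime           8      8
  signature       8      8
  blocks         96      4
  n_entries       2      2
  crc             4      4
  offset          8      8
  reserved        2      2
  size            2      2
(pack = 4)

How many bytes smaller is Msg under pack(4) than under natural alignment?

4

natural layout:
  @0: version [2B, align 2] → 2
  @2: inode [11B, align 1] → 13
  +3 pad (align 8)
  @16: mtime [8B, align 8] → 24
  @24: signature [8B, align 8] → 32
  @32: blocks [96B, align 4] → 128
  @128: n_entries [2B, align 2] → 130
  +2 pad (align 4)
  @132: crc [4B, align 4] → 136
  @136: offset [8B, align 8] → 144
  @144: reserved [2B, align 2] → 146
  @146: size [2B, align 2] → 148
  +4 tail pad (align 8)
  size 152, align 8
packed(4) layout:
  @0: version [2B, align 2] → 2
  @2: inode [11B, align 1] → 13
  +3 pad (align 4)
  @16: mtime [8B, align 4] → 24
  @24: signature [8B, align 4] → 32
  @32: blocks [96B, align 4] → 128
  @128: n_entries [2B, align 2] → 130
  +2 pad (align 4)
  @132: crc [4B, align 4] → 136
  @136: offset [8B, align 4] → 144
  @144: reserved [2B, align 2] → 146
  @146: size [2B, align 2] → 148
  size 148, align 4
152 − 148 = 4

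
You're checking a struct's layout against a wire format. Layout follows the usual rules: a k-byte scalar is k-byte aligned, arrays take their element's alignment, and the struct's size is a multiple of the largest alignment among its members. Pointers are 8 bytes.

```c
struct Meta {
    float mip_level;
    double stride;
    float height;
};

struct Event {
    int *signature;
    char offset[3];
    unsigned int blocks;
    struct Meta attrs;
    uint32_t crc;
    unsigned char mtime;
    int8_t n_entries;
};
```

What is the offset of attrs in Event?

16

Meta: mip_level at 0 (size 4, align 4) → ends 4; pad 4 to align 8 for stride; stride at 8 (size 8, align 8) → ends 16; height at 16 (size 4, align 4) → ends 20; tail pad 4 to reach multiple of 8; total 24 bytes, alignment 8
signature at 0 (size 8, align 8) → ends 8
offset at 8 (size 3, align 1) → ends 11
pad 1 to align 4 for blocks
blocks at 12 (size 4, align 4) → ends 16
attrs at 16 (size 24, align 8) → ends 40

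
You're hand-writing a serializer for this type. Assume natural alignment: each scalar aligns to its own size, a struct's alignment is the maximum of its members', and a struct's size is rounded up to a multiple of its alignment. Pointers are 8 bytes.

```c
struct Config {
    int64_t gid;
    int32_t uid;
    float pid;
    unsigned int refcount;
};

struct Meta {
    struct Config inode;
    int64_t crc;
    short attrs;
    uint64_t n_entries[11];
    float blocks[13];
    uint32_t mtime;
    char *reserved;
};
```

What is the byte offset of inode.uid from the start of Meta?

Config: gid at 0 (size 8, align 8) → ends 8; uid at 8 (size 4, align 4) → ends 12; pid at 12 (size 4, align 4) → ends 16; refcount at 16 (size 4, align 4) → ends 20; tail pad 4 to reach multiple of 8; total 24 bytes, alignment 8
inode at 0 (size 24, align 8) → ends 24
within Config: uid at 8
0 + 8 = 8

8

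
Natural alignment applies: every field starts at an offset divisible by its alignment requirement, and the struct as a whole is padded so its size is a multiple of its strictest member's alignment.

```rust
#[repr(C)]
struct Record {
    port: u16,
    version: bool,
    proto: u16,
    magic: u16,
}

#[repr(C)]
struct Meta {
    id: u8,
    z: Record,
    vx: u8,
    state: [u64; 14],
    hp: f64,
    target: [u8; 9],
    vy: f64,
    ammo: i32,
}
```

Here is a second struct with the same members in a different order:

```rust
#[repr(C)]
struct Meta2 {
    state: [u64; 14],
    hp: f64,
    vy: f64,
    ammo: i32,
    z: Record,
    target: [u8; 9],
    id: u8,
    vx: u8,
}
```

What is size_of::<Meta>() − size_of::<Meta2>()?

Record: 0..2  port  (2B, 2-aligned); 2..3  version  (1B, 1-aligned); 3..4  -- padding (1B); 4..6  proto  (2B, 2-aligned); 6..8  magic  (2B, 2-aligned); sizeof = 8, alignof = 2
0..1  id  (1B, 1-aligned)
1..2  -- padding (1B)
2..10  z  (8B, 2-aligned)
10..11  vx  (1B, 1-aligned)
11..16  -- padding (5B)
16..128  state  (112B, 8-aligned)
128..136  hp  (8B, 8-aligned)
136..145  target  (9B, 1-aligned)
145..152  -- padding (7B)
152..160  vy  (8B, 8-aligned)
160..164  ammo  (4B, 4-aligned)
164..168  -- tail padding (4B)
sizeof = 168, alignof = 8
— Meta2 —
0..112  state  (112B, 8-aligned)
112..120  hp  (8B, 8-aligned)
120..128  vy  (8B, 8-aligned)
128..132  ammo  (4B, 4-aligned)
132..140  z  (8B, 2-aligned)
140..149  target  (9B, 1-aligned)
149..150  id  (1B, 1-aligned)
150..151  vx  (1B, 1-aligned)
151..152  -- tail padding (1B)
sizeof = 152, alignof = 8
168 − 152 = 16

16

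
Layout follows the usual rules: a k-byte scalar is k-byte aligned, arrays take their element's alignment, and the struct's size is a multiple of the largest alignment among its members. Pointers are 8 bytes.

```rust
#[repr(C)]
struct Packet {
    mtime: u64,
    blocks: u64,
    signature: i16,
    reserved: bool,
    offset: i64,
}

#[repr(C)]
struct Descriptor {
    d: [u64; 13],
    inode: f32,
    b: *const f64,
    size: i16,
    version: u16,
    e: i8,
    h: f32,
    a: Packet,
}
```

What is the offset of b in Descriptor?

Packet: 0..8  mtime  (8B, 8-aligned); 8..16  blocks  (8B, 8-aligned); 16..18  signature  (2B, 2-aligned); 18..19  reserved  (1B, 1-aligned); 19..24  -- padding (5B); 24..32  offset  (8B, 8-aligned); sizeof = 32, alignof = 8
0..104  d  (104B, 8-aligned)
104..108  inode  (4B, 4-aligned)
108..112  -- padding (4B)
112..120  b  (8B, 8-aligned)

112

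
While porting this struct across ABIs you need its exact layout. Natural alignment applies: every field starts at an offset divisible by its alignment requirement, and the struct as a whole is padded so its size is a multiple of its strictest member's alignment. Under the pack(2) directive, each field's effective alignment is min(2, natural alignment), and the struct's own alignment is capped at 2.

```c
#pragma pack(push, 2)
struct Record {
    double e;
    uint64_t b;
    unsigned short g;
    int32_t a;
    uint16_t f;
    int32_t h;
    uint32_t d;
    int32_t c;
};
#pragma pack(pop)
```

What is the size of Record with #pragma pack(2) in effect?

e at 0 (size 8, align 2) → ends 8
b at 8 (size 8, align 2) → ends 16
g at 16 (size 2, align 2) → ends 18
a at 18 (size 4, align 2) → ends 22
f at 22 (size 2, align 2) → ends 24
h at 24 (size 4, align 2) → ends 28
d at 28 (size 4, align 2) → ends 32
c at 32 (size 4, align 2) → ends 36
total 36 bytes, alignment 2

36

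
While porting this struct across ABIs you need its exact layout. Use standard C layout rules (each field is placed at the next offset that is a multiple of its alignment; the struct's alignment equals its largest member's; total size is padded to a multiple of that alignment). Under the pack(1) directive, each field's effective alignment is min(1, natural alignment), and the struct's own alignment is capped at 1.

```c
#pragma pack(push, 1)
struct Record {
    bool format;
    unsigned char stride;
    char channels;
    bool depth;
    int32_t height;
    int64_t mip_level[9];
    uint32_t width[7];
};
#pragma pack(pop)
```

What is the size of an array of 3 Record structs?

324

format at 0 (size 1, align 1) → ends 1
stride at 1 (size 1, align 1) → ends 2
channels at 2 (size 1, align 1) → ends 3
depth at 3 (size 1, align 1) → ends 4
height at 4 (size 4, align 1) → ends 8
mip_level at 8 (size 72, align 1) → ends 80
width at 80 (size 28, align 1) → ends 108
total 108 bytes, alignment 1
array of 3: 3 × 108 = 324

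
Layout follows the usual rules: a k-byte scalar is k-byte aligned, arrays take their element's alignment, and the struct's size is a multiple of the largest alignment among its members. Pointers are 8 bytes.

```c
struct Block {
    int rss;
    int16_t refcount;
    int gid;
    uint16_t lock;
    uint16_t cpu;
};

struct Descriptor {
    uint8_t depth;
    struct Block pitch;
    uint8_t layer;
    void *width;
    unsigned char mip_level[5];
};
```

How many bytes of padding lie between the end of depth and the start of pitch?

Block: @0: rss [4B, align 4] → 4; @4: refcount [2B, align 2] → 6; +2 pad (align 4); @8: gid [4B, align 4] → 12; @12: lock [2B, align 2] → 14; @14: cpu [2B, align 2] → 16; size 16, align 4
@0: depth [1B, align 1] → 1
+3 pad (align 4)
@4: pitch [16B, align 4] → 20

3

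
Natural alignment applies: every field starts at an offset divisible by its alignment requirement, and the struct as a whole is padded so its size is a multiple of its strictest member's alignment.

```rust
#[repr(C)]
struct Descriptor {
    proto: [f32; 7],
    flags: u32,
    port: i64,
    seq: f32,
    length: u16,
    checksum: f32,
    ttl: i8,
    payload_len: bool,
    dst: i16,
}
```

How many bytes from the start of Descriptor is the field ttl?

@0: proto [28B, align 4] → 28
@28: flags [4B, align 4] → 32
@32: port [8B, align 8] → 40
@40: seq [4B, align 4] → 44
@44: length [2B, align 2] → 46
+2 pad (align 4)
@48: checksum [4B, align 4] → 52
@52: ttl [1B, align 1] → 53

52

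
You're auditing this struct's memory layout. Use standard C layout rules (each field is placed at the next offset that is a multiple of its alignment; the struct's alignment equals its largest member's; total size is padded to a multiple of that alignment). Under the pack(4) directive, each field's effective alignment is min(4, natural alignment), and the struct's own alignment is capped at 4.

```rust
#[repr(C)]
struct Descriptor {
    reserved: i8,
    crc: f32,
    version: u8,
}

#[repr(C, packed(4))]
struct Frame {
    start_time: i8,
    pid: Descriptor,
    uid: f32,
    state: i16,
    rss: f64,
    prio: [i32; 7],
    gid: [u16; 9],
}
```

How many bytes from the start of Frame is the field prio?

32

Descriptor: reserved at 0 (size 1, align 1) → ends 1; pad 3 to align 4 for crc; crc at 4 (size 4, align 4) → ends 8; version at 8 (size 1, align 1) → ends 9; tail pad 3 to reach multiple of 4; total 12 bytes, alignment 4
start_time at 0 (size 1, align 1) → ends 1
pad 3 to align 4 for pid
pid at 4 (size 12, align 4) → ends 16
uid at 16 (size 4, align 4) → ends 20
state at 20 (size 2, align 2) → ends 22
pad 2 to align 4 for rss
rss at 24 (size 8, align 4) → ends 32
prio at 32 (size 28, align 4) → ends 60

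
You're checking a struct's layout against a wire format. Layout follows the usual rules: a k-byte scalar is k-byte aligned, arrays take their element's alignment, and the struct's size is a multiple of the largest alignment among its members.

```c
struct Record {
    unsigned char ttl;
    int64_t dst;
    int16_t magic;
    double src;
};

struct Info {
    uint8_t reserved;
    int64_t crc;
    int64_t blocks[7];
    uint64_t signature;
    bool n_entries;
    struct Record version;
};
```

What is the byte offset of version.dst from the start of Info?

96

Record: 0..1  ttl  (1B, 1-aligned); 1..8  -- padding (7B); 8..16  dst  (8B, 8-aligned); 16..18  magic  (2B, 2-aligned); 18..24  -- padding (6B); 24..32  src  (8B, 8-aligned); sizeof = 32, alignof = 8
0..1  reserved  (1B, 1-aligned)
1..8  -- padding (7B)
8..16  crc  (8B, 8-aligned)
16..72  blocks  (56B, 8-aligned)
72..80  signature  (8B, 8-aligned)
80..81  n_entries  (1B, 1-aligned)
81..88  -- padding (7B)
88..120  version  (32B, 8-aligned)
within Record: dst at 8
88 + 8 = 96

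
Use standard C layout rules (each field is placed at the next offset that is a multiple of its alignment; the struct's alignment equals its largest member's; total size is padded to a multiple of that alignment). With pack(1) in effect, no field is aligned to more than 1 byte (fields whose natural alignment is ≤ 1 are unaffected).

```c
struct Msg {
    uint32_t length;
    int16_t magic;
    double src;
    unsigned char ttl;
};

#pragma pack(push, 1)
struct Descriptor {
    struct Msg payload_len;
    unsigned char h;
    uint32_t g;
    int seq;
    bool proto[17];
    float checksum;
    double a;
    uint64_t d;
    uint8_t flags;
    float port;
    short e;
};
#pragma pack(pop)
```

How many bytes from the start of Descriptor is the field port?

71

Msg: @0: length [4B, align 4] → 4; @4: magic [2B, align 2] → 6; +2 pad (align 8); @8: src [8B, align 8] → 16; @16: ttl [1B, align 1] → 17; +7 tail pad (align 8); size 24, align 8
@0: payload_len [24B, align 1] → 24
@24: h [1B, align 1] → 25
@25: g [4B, align 1] → 29
@29: seq [4B, align 1] → 33
@33: proto [17B, align 1] → 50
@50: checksum [4B, align 1] → 54
@54: a [8B, align 1] → 62
@62: d [8B, align 1] → 70
@70: flags [1B, align 1] → 71
@71: port [4B, align 1] → 75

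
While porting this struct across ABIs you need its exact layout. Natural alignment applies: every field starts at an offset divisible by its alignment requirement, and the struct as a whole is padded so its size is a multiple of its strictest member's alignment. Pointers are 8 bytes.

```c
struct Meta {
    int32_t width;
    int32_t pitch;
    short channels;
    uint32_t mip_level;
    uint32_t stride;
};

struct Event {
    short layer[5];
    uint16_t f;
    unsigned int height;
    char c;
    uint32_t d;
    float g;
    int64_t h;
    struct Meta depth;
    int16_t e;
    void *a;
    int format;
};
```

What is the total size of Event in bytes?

80 bytes

Meta: width at 0 (size 4, align 4) → ends 4; pitch at 4 (size 4, align 4) → ends 8; channels at 8 (size 2, align 2) → ends 10; pad 2 to align 4 for mip_level; mip_level at 12 (size 4, align 4) → ends 16; stride at 16 (size 4, align 4) → ends 20; total 20 bytes, alignment 4
layer at 0 (size 10, align 2) → ends 10
f at 10 (size 2, align 2) → ends 12
height at 12 (size 4, align 4) → ends 16
c at 16 (size 1, align 1) → ends 17
pad 3 to align 4 for d
d at 20 (size 4, align 4) → ends 24
g at 24 (size 4, align 4) → ends 28
pad 4 to align 8 for h
h at 32 (size 8, align 8) → ends 40
depth at 40 (size 20, align 4) → ends 60
e at 60 (size 2, align 2) → ends 62
pad 2 to align 8 for a
a at 64 (size 8, align 8) → ends 72
format at 72 (size 4, align 4) → ends 76
tail pad 4 to reach multiple of 8
total 80 bytes, alignment 8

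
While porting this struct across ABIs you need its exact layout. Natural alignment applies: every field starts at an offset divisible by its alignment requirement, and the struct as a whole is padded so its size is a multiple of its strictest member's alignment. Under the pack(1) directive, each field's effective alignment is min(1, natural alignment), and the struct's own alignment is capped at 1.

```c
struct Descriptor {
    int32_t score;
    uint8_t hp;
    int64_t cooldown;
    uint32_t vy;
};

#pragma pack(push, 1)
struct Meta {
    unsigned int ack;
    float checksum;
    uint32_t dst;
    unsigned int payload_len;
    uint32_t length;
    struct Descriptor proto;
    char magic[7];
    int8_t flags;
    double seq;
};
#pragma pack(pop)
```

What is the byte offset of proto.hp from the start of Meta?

24

Descriptor: 0..4  score  (4B, 4-aligned); 4..5  hp  (1B, 1-aligned); 5..8  -- padding (3B); 8..16  cooldown  (8B, 8-aligned); 16..20  vy  (4B, 4-aligned); 20..24  -- tail padding (4B); sizeof = 24, alignof = 8
0..4  ack  (4B, 1-aligned)
4..8  checksum  (4B, 1-aligned)
8..12  dst  (4B, 1-aligned)
12..16  payload_len  (4B, 1-aligned)
16..20  length  (4B, 1-aligned)
20..44  proto  (24B, 1-aligned)
within Descriptor: hp at 4
20 + 4 = 24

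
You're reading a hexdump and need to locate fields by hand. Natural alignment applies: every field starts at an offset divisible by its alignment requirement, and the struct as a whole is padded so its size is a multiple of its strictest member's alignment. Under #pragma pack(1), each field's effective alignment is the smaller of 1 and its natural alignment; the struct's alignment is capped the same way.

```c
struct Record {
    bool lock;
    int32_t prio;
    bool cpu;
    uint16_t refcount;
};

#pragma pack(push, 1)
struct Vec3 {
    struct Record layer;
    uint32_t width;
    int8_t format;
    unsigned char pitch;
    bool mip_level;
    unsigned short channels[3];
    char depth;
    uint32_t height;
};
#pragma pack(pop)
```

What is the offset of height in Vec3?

26

Record: 0..1  lock  (1B, 1-aligned); 1..4  -- padding (3B); 4..8  prio  (4B, 4-aligned); 8..9  cpu  (1B, 1-aligned); 9..10  -- padding (1B); 10..12  refcount  (2B, 2-aligned); sizeof = 12, alignof = 4
0..12  layer  (12B, 1-aligned)
12..16  width  (4B, 1-aligned)
16..17  format  (1B, 1-aligned)
17..18  pitch  (1B, 1-aligned)
18..19  mip_level  (1B, 1-aligned)
19..25  channels  (6B, 1-aligned)
25..26  depth  (1B, 1-aligned)
26..30  height  (4B, 1-aligned)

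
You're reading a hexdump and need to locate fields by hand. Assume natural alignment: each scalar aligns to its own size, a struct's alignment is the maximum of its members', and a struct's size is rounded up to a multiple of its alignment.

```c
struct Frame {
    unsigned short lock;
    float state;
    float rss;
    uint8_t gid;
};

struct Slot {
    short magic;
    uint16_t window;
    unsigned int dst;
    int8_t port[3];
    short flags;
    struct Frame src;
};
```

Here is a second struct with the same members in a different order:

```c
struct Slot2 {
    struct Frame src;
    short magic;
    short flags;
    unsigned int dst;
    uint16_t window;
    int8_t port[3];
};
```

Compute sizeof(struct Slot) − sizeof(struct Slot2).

0

Frame: lock at 0 (size 2, align 2) → ends 2; pad 2 to align 4 for state; state at 4 (size 4, align 4) → ends 8; rss at 8 (size 4, align 4) → ends 12; gid at 12 (size 1, align 1) → ends 13; tail pad 3 to reach multiple of 4; total 16 bytes, alignment 4
magic at 0 (size 2, align 2) → ends 2
window at 2 (size 2, align 2) → ends 4
dst at 4 (size 4, align 4) → ends 8
port at 8 (size 3, align 1) → ends 11
pad 1 to align 2 for flags
flags at 12 (size 2, align 2) → ends 14
pad 2 to align 4 for src
src at 16 (size 16, align 4) → ends 32
total 32 bytes, alignment 4
— Slot2 —
src at 0 (size 16, align 4) → ends 16
magic at 16 (size 2, align 2) → ends 18
flags at 18 (size 2, align 2) → ends 20
dst at 20 (size 4, align 4) → ends 24
window at 24 (size 2, align 2) → ends 26
port at 26 (size 3, align 1) → ends 29
tail pad 3 to reach multiple of 4
total 32 bytes, alignment 4
32 − 32 = 0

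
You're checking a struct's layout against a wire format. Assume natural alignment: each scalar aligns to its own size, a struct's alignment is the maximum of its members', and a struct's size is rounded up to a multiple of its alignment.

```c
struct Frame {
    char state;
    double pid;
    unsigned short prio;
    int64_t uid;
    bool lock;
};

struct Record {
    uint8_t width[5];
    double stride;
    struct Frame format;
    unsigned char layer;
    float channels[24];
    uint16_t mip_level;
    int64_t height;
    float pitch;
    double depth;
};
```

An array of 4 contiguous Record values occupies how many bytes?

736

Frame: 0..1  state  (1B, 1-aligned); 1..8  -- padding (7B); 8..16  pid  (8B, 8-aligned); 16..18  prio  (2B, 2-aligned); 18..24  -- padding (6B); 24..32  uid  (8B, 8-aligned); 32..33  lock  (1B, 1-aligned); 33..40  -- tail padding (7B); sizeof = 40, alignof = 8
0..5  width  (5B, 1-aligned)
5..8  -- padding (3B)
8..16  stride  (8B, 8-aligned)
16..56  format  (40B, 8-aligned)
56..57  layer  (1B, 1-aligned)
57..60  -- padding (3B)
60..156  channels  (96B, 4-aligned)
156..158  mip_level  (2B, 2-aligned)
158..160  -- padding (2B)
160..168  height  (8B, 8-aligned)
168..172  pitch  (4B, 4-aligned)
172..176  -- padding (4B)
176..184  depth  (8B, 8-aligned)
sizeof = 184, alignof = 8
array of 4: 4 × 184 = 736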